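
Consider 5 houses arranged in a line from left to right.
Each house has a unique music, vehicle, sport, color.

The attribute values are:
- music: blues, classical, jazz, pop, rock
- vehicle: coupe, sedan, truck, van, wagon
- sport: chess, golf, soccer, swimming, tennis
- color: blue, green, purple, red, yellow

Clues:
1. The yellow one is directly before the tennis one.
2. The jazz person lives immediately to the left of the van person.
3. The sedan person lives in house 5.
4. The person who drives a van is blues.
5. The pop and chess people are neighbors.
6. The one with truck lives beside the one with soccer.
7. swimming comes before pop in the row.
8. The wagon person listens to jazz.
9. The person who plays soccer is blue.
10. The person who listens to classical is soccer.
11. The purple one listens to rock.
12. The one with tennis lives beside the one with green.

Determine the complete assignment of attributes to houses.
Solution:

House | Music | Vehicle | Sport | Color
---------------------------------------
  1   | jazz | wagon | swimming | yellow
  2   | blues | van | tennis | red
  3   | pop | coupe | golf | green
  4   | rock | truck | chess | purple
  5   | classical | sedan | soccer | blue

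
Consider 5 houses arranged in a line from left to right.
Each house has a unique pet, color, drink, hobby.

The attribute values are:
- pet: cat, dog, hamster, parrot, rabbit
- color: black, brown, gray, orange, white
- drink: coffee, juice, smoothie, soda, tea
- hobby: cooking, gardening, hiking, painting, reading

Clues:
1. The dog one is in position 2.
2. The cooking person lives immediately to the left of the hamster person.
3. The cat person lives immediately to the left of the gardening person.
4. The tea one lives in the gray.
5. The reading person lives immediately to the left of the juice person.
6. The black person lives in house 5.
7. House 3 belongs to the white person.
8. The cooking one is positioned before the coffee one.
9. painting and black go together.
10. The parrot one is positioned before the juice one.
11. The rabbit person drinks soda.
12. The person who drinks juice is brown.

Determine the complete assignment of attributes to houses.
Solution:

House | Pet | Color | Drink | Hobby
-----------------------------------
  1   | parrot | gray | tea | reading
  2   | dog | brown | juice | hiking
  3   | cat | white | smoothie | cooking
  4   | hamster | orange | coffee | gardening
  5   | rabbit | black | soda | painting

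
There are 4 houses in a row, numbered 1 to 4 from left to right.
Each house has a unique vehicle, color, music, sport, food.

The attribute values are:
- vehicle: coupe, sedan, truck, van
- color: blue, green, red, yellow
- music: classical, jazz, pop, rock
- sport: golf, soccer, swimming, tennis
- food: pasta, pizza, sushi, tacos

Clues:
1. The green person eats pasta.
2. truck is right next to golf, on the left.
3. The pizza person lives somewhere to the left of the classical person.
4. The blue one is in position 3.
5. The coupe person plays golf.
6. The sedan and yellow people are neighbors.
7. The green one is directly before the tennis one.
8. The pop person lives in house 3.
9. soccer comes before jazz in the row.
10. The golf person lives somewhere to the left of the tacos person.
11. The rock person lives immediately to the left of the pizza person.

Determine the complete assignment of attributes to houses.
Solution:

House | Vehicle | Color | Music | Sport | Food
----------------------------------------------
  1   | sedan | green | rock | soccer | pasta
  2   | truck | yellow | jazz | tennis | pizza
  3   | coupe | blue | pop | golf | sushi
  4   | van | red | classical | swimming | tacos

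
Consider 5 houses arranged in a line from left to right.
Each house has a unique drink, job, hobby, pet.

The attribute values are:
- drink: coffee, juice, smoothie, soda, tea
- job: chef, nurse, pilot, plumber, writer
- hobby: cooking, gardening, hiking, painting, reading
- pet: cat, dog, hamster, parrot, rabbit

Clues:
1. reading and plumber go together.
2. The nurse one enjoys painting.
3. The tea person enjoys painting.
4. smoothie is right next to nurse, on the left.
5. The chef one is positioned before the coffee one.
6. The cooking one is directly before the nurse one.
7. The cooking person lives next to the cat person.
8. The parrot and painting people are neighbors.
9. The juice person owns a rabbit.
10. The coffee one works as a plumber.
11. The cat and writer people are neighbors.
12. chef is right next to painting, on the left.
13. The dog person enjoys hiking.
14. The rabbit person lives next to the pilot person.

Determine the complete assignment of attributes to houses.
Solution:

House | Drink | Job | Hobby | Pet
---------------------------------
  1   | smoothie | chef | cooking | parrot
  2   | tea | nurse | painting | cat
  3   | juice | writer | gardening | rabbit
  4   | soda | pilot | hiking | dog
  5   | coffee | plumber | reading | hamster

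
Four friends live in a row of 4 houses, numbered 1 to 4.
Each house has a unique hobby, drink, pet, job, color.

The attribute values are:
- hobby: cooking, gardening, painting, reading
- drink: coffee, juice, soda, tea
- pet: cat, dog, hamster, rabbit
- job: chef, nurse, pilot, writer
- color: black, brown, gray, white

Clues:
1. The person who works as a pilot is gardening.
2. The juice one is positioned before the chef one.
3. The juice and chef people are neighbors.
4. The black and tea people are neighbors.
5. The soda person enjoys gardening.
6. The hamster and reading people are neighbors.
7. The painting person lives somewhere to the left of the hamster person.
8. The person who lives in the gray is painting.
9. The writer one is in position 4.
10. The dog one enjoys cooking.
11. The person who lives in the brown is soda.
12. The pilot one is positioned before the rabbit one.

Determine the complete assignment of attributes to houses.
Solution:

House | Hobby | Drink | Pet | Job | Color
-----------------------------------------
  1   | cooking | juice | dog | nurse | black
  2   | painting | tea | cat | chef | gray
  3   | gardening | soda | hamster | pilot | brown
  4   | reading | coffee | rabbit | writer | white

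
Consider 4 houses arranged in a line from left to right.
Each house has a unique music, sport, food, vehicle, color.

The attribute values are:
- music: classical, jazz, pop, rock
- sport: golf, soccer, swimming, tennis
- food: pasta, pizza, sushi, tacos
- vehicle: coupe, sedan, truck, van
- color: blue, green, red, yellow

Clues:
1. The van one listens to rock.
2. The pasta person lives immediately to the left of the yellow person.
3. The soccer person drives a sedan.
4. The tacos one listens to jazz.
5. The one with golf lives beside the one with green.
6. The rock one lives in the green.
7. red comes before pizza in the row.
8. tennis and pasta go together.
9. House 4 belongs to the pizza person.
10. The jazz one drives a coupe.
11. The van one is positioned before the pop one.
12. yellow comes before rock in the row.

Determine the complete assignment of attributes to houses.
Solution:

House | Music | Sport | Food | Vehicle | Color
----------------------------------------------
  1   | classical | tennis | pasta | truck | red
  2   | jazz | golf | tacos | coupe | yellow
  3   | rock | swimming | sushi | van | green
  4   | pop | soccer | pizza | sedan | blue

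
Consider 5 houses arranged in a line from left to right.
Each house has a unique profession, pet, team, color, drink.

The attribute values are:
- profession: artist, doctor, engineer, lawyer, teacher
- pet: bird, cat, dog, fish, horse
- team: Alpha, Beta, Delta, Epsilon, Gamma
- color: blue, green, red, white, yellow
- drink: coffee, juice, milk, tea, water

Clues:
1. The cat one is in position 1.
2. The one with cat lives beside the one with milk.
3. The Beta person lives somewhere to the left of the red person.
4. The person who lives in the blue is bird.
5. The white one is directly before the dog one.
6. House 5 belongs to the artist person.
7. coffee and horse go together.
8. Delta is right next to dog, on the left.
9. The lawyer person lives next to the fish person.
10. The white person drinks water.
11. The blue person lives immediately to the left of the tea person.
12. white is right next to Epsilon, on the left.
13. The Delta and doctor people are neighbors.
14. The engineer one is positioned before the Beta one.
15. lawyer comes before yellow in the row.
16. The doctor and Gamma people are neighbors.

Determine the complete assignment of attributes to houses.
Solution:

House | Profession | Pet | Team | Color | Drink
-----------------------------------------------
  1   | engineer | cat | Delta | white | water
  2   | doctor | dog | Epsilon | green | milk
  3   | lawyer | bird | Gamma | blue | juice
  4   | teacher | fish | Beta | yellow | tea
  5   | artist | horse | Alpha | red | coffee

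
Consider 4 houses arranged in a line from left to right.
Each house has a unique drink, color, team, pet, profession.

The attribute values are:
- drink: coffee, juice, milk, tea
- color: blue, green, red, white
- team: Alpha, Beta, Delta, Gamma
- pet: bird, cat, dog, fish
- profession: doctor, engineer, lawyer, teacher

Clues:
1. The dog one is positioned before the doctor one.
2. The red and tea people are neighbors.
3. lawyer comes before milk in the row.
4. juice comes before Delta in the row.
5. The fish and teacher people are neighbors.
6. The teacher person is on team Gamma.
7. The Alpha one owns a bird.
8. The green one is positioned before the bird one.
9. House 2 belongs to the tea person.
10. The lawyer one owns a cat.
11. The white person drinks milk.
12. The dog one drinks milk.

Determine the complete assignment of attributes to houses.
Solution:

House | Drink | Color | Team | Pet | Profession
-----------------------------------------------
  1   | juice | red | Beta | cat | lawyer
  2   | tea | green | Delta | fish | engineer
  3   | milk | white | Gamma | dog | teacher
  4   | coffee | blue | Alpha | bird | doctor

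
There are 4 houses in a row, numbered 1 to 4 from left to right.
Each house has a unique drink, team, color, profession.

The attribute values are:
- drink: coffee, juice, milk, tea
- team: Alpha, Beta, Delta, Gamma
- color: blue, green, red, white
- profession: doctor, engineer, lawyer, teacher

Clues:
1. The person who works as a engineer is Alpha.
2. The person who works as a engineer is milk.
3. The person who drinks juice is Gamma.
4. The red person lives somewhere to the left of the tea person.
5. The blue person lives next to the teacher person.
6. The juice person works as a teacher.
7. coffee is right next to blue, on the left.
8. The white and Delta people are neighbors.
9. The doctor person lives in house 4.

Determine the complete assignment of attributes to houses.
Solution:

House | Drink | Team | Color | Profession
-----------------------------------------
  1   | coffee | Beta | red | lawyer
  2   | milk | Alpha | blue | engineer
  3   | juice | Gamma | white | teacher
  4   | tea | Delta | green | doctor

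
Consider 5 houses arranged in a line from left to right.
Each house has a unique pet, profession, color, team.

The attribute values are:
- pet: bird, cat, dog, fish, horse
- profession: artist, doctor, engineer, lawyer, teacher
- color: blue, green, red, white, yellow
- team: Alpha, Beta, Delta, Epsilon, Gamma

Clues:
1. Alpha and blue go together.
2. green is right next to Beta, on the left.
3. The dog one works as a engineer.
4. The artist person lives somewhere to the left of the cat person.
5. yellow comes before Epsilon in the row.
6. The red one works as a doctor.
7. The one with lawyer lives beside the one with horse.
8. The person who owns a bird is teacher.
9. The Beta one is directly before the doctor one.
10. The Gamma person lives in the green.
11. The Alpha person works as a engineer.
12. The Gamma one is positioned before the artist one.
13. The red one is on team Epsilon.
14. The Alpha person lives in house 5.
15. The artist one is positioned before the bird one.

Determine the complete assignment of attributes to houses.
Solution:

House | Pet | Profession | Color | Team
---------------------------------------
  1   | fish | lawyer | green | Gamma
  2   | horse | artist | yellow | Beta
  3   | cat | doctor | red | Epsilon
  4   | bird | teacher | white | Delta
  5   | dog | engineer | blue | Alpha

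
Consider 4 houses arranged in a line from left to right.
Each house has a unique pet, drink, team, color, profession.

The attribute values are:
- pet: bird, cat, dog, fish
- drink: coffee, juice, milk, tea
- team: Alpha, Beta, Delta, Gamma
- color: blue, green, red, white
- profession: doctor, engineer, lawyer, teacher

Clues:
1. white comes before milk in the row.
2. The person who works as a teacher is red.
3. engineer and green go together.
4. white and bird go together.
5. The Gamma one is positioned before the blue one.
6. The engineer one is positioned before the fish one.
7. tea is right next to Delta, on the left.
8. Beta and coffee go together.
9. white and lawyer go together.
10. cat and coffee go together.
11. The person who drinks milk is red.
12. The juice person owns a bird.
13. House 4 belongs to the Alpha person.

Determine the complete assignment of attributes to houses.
Solution:

House | Pet | Drink | Team | Color | Profession
-----------------------------------------------
  1   | dog | tea | Gamma | green | engineer
  2   | bird | juice | Delta | white | lawyer
  3   | cat | coffee | Beta | blue | doctor
  4   | fish | milk | Alpha | red | teacher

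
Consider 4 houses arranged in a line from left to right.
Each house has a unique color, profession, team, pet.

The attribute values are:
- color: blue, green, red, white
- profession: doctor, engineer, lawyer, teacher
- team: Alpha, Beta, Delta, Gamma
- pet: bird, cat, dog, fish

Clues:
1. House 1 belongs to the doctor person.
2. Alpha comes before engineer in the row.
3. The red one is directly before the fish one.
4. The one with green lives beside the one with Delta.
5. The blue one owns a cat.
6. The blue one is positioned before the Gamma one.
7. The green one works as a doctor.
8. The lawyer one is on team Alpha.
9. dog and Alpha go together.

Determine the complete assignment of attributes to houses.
Solution:

House | Color | Profession | Team | Pet
---------------------------------------
  1   | green | doctor | Beta | bird
  2   | blue | teacher | Delta | cat
  3   | red | lawyer | Alpha | dog
  4   | white | engineer | Gamma | fish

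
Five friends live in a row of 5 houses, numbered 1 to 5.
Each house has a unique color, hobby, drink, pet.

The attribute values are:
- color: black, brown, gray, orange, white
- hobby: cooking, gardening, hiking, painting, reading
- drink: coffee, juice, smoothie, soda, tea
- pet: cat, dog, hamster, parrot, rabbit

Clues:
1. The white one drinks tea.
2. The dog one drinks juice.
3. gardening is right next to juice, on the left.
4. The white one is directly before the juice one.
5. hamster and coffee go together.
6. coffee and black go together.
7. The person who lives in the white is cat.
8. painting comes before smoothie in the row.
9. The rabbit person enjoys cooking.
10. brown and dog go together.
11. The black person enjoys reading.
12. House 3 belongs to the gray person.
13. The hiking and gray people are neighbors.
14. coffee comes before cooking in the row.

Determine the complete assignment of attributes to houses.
Solution:

House | Color | Hobby | Drink | Pet
-----------------------------------
  1   | white | gardening | tea | cat
  2   | brown | hiking | juice | dog
  3   | gray | painting | soda | parrot
  4   | black | reading | coffee | hamster
  5   | orange | cooking | smoothie | rabbit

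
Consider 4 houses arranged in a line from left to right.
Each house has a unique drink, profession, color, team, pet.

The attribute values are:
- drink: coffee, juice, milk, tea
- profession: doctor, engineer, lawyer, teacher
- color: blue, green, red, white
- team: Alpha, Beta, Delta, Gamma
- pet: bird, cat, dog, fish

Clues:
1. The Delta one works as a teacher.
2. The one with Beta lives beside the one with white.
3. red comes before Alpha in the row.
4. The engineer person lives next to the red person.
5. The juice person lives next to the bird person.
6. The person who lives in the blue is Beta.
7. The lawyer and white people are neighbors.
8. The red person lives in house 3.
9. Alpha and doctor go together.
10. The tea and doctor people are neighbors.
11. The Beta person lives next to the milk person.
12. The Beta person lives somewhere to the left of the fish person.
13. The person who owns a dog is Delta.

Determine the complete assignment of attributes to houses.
Solution:

House | Drink | Profession | Color | Team | Pet
-----------------------------------------------
  1   | juice | lawyer | blue | Beta | cat
  2   | milk | engineer | white | Gamma | bird
  3   | tea | teacher | red | Delta | dog
  4   | coffee | doctor | green | Alpha | fish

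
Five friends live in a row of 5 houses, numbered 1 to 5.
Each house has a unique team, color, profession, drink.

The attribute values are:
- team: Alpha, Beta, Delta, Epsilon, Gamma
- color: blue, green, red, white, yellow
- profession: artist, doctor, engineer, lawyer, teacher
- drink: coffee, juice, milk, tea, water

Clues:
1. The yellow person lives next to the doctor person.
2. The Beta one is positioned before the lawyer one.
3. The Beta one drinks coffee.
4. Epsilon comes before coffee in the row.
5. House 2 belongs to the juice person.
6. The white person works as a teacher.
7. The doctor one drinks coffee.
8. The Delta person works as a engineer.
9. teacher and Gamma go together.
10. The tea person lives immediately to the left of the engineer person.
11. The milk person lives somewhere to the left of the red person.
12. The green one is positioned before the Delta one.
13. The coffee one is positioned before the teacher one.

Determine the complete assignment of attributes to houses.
Solution:

House | Team | Color | Profession | Drink
-----------------------------------------
  1   | Epsilon | green | artist | tea
  2   | Delta | yellow | engineer | juice
  3   | Beta | blue | doctor | coffee
  4   | Gamma | white | teacher | milk
  5   | Alpha | red | lawyer | water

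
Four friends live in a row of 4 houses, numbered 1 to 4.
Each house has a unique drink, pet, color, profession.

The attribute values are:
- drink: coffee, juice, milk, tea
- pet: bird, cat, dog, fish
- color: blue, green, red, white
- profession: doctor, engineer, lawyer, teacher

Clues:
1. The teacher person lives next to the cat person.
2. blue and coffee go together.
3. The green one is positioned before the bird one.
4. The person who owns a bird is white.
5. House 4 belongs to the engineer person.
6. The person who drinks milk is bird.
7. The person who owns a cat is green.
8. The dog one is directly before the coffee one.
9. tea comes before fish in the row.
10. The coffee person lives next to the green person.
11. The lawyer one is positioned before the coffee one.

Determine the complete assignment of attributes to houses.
Solution:

House | Drink | Pet | Color | Profession
----------------------------------------
  1   | tea | dog | red | lawyer
  2   | coffee | fish | blue | teacher
  3   | juice | cat | green | doctor
  4   | milk | bird | white | engineer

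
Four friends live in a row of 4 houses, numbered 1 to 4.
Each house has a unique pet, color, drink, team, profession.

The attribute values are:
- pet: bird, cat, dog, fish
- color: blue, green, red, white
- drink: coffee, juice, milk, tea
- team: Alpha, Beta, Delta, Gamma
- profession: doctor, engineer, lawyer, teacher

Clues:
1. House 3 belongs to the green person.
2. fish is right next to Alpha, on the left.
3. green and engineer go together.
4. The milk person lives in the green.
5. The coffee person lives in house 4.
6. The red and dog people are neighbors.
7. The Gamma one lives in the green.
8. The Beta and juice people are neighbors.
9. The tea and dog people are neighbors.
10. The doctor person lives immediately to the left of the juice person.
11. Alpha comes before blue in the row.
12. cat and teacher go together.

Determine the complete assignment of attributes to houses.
Solution:

House | Pet | Color | Drink | Team | Profession
-----------------------------------------------
  1   | fish | red | tea | Beta | doctor
  2   | dog | white | juice | Alpha | lawyer
  3   | bird | green | milk | Gamma | engineer
  4   | cat | blue | coffee | Delta | teacher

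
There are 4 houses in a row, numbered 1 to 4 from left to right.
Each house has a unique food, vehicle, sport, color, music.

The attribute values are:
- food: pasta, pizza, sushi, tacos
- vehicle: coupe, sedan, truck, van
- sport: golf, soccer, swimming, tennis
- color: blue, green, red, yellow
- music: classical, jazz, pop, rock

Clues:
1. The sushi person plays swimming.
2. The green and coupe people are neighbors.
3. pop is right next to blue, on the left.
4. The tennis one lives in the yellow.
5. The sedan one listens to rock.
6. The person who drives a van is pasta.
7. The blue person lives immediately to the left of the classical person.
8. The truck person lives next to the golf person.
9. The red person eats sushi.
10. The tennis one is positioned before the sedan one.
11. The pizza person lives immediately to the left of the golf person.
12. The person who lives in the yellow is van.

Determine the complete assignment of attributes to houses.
Solution:

House | Food | Vehicle | Sport | Color | Music
----------------------------------------------
  1   | pizza | truck | soccer | green | pop
  2   | tacos | coupe | golf | blue | jazz
  3   | pasta | van | tennis | yellow | classical
  4   | sushi | sedan | swimming | red | rock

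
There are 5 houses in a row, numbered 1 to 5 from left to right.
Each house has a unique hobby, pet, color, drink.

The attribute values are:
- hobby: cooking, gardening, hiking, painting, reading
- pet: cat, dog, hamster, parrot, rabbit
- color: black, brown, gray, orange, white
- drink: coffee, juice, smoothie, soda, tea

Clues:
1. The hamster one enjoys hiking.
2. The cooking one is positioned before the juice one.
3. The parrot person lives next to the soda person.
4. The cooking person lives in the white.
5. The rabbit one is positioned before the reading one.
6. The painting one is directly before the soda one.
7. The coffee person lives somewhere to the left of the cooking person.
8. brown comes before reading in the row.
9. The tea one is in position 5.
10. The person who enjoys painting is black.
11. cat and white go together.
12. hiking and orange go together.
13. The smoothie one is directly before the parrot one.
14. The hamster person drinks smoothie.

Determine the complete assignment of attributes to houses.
Solution:

House | Hobby | Pet | Color | Drink
-----------------------------------
  1   | hiking | hamster | orange | smoothie
  2   | painting | parrot | black | coffee
  3   | cooking | cat | white | soda
  4   | gardening | rabbit | brown | juice
  5   | reading | dog | gray | tea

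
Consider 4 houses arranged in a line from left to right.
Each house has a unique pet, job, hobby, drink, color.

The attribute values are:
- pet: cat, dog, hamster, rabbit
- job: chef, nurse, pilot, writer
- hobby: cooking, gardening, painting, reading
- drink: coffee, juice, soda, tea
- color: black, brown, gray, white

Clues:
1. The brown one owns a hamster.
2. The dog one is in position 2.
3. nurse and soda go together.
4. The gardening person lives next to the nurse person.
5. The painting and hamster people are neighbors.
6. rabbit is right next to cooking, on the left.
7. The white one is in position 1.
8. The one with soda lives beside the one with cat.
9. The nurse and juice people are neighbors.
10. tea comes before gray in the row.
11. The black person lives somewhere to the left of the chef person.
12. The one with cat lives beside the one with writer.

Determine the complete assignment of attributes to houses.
Solution:

House | Pet | Job | Hobby | Drink | Color
-----------------------------------------
  1   | rabbit | pilot | gardening | tea | white
  2   | dog | nurse | cooking | soda | black
  3   | cat | chef | painting | juice | gray
  4   | hamster | writer | reading | coffee | brown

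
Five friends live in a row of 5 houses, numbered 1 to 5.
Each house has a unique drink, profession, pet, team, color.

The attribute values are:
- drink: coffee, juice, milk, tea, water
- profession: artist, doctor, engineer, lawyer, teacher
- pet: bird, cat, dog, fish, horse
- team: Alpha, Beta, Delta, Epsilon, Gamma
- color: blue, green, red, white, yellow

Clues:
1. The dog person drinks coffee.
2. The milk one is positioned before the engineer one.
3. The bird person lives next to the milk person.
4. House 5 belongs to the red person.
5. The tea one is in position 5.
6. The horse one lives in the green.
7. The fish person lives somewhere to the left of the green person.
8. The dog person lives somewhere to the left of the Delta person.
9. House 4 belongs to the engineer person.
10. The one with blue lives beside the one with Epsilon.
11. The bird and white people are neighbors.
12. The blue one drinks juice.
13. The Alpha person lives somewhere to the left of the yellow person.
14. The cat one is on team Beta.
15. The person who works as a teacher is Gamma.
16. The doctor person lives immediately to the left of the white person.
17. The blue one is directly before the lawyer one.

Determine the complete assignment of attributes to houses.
Solution:

House | Drink | Profession | Pet | Team | Color
-----------------------------------------------
  1   | juice | doctor | bird | Alpha | blue
  2   | milk | lawyer | fish | Epsilon | white
  3   | coffee | teacher | dog | Gamma | yellow
  4   | water | engineer | horse | Delta | green
  5   | tea | artist | cat | Beta | red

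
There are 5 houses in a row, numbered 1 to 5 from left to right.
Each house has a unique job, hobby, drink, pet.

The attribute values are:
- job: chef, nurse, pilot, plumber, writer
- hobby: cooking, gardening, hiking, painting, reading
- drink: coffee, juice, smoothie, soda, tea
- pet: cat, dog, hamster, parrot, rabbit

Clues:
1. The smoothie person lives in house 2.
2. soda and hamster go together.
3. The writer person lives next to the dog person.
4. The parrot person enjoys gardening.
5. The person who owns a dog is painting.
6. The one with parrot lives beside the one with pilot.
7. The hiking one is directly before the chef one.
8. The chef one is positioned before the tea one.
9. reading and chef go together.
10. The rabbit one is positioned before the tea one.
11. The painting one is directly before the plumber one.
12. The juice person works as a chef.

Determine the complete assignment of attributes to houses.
Solution:

House | Job | Hobby | Drink | Pet
---------------------------------
  1   | writer | gardening | coffee | parrot
  2   | pilot | painting | smoothie | dog
  3   | plumber | hiking | soda | hamster
  4   | chef | reading | juice | rabbit
  5   | nurse | cooking | tea | cat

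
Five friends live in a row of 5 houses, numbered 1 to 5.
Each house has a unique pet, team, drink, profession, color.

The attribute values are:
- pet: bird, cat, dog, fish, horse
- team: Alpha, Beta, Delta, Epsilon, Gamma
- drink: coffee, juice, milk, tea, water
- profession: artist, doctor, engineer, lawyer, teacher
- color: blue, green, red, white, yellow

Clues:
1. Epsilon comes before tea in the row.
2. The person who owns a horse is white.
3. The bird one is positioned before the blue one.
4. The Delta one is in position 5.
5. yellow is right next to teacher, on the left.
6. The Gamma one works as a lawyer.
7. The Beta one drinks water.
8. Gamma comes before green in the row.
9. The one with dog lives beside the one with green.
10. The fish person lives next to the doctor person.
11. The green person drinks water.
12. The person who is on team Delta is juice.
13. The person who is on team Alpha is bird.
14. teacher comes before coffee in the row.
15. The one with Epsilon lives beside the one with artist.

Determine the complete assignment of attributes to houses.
Solution:

House | Pet | Team | Drink | Profession | Color
-----------------------------------------------
  1   | dog | Gamma | milk | lawyer | yellow
  2   | fish | Beta | water | teacher | green
  3   | horse | Epsilon | coffee | doctor | white
  4   | bird | Alpha | tea | artist | red
  5   | cat | Delta | juice | engineer | blue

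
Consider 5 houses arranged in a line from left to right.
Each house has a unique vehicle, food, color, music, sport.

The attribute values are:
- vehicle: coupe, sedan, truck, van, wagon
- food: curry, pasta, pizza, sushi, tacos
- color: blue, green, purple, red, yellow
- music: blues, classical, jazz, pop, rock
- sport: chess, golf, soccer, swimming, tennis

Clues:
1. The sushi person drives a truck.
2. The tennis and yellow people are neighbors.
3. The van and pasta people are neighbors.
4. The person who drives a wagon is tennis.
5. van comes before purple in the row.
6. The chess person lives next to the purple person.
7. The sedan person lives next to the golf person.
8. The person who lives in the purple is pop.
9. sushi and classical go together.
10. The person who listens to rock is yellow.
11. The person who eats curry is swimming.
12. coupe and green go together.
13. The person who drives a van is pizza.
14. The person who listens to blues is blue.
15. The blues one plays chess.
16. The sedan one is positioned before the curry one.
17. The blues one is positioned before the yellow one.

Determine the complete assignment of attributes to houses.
Solution:

House | Vehicle | Food | Color | Music | Sport
----------------------------------------------
  1   | van | pizza | blue | blues | chess
  2   | wagon | pasta | purple | pop | tennis
  3   | sedan | tacos | yellow | rock | soccer
  4   | truck | sushi | red | classical | golf
  5   | coupe | curry | green | jazz | swimming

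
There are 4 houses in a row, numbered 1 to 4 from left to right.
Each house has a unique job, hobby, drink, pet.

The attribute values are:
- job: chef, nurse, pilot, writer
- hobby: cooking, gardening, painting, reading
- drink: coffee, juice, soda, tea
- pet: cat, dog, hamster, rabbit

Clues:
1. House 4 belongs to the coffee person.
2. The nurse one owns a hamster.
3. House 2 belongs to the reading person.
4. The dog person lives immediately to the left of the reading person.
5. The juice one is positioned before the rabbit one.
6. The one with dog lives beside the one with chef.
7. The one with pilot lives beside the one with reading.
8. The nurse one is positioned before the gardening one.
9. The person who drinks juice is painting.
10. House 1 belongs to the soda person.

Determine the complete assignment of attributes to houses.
Solution:

House | Job | Hobby | Drink | Pet
---------------------------------
  1   | pilot | cooking | soda | dog
  2   | chef | reading | tea | cat
  3   | nurse | painting | juice | hamster
  4   | writer | gardening | coffee | rabbit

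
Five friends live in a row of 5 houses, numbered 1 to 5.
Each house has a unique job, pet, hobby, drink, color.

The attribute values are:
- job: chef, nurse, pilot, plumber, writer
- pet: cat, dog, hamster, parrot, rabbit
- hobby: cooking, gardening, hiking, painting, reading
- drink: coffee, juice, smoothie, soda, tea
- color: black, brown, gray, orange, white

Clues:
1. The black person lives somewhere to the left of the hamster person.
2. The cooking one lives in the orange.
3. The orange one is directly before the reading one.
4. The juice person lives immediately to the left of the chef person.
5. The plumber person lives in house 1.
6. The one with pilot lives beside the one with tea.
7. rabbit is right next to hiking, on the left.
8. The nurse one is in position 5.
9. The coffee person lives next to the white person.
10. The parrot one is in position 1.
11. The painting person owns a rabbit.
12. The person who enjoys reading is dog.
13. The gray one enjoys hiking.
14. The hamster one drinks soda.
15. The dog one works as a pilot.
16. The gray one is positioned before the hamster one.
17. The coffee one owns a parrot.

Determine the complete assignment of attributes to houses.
Solution:

House | Job | Pet | Hobby | Drink | Color
-----------------------------------------
  1   | plumber | parrot | cooking | coffee | orange
  2   | pilot | dog | reading | juice | white
  3   | chef | rabbit | painting | tea | black
  4   | writer | cat | hiking | smoothie | gray
  5   | nurse | hamster | gardening | soda | brown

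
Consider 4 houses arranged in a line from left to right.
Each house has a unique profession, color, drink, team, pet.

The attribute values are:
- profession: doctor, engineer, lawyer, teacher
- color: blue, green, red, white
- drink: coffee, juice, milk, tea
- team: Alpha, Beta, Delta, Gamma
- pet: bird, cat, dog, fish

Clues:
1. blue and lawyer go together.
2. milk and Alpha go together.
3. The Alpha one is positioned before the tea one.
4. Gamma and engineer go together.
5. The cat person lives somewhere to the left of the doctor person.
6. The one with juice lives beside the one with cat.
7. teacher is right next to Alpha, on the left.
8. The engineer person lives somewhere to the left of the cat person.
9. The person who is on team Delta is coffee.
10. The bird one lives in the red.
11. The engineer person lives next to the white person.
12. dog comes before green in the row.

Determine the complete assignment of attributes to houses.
Solution:

House | Profession | Color | Drink | Team | Pet
-----------------------------------------------
  1   | engineer | red | juice | Gamma | bird
  2   | teacher | white | coffee | Delta | cat
  3   | lawyer | blue | milk | Alpha | dog
  4   | doctor | green | tea | Beta | fish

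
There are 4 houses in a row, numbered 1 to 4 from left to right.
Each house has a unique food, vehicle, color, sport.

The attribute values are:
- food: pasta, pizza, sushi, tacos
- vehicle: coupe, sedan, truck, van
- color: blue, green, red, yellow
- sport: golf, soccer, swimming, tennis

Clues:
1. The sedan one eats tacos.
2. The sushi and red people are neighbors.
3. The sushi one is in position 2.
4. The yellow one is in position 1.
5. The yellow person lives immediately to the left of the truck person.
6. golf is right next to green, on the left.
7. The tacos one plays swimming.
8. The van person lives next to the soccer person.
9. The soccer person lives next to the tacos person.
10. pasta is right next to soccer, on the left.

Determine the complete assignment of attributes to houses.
Solution:

House | Food | Vehicle | Color | Sport
--------------------------------------
  1   | pasta | van | yellow | golf
  2   | sushi | truck | green | soccer
  3   | tacos | sedan | red | swimming
  4   | pizza | coupe | blue | tennis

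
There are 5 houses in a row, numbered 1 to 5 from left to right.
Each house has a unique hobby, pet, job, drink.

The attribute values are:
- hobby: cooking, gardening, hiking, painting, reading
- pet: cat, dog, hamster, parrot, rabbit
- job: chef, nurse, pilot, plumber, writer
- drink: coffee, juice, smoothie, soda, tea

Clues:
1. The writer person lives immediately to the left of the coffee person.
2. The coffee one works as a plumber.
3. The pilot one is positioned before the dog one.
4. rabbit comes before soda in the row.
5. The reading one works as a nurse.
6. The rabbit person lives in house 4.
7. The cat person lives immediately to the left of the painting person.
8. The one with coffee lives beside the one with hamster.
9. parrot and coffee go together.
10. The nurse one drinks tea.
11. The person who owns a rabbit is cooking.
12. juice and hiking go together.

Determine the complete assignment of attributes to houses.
Solution:

House | Hobby | Pet | Job | Drink
---------------------------------
  1   | hiking | cat | writer | juice
  2   | painting | parrot | plumber | coffee
  3   | reading | hamster | nurse | tea
  4   | cooking | rabbit | pilot | smoothie
  5   | gardening | dog | chef | soda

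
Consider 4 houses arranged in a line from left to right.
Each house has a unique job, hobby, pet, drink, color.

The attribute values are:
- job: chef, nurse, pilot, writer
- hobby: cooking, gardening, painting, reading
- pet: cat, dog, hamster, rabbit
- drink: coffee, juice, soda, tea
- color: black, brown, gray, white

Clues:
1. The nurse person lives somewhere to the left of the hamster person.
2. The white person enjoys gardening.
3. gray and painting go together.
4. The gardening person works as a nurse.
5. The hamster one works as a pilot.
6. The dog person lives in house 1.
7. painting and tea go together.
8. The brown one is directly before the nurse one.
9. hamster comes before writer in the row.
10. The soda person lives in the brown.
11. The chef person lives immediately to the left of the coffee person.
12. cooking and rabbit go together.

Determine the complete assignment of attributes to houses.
Solution:

House | Job | Hobby | Pet | Drink | Color
-----------------------------------------
  1   | chef | reading | dog | soda | brown
  2   | nurse | gardening | cat | coffee | white
  3   | pilot | painting | hamster | tea | gray
  4   | writer | cooking | rabbit | juice | black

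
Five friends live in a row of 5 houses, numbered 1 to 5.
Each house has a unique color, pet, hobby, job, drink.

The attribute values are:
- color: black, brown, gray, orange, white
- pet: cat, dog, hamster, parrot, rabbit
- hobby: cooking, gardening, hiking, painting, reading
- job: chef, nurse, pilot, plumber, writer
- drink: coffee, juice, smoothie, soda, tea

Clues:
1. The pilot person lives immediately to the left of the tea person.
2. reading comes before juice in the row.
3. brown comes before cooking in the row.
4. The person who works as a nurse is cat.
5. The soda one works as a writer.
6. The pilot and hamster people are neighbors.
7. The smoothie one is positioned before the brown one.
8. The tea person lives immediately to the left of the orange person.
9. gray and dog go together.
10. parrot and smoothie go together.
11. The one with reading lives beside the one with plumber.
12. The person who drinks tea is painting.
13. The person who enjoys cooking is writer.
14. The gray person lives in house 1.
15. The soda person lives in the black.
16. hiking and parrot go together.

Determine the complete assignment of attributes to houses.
Solution:

House | Color | Pet | Hobby | Job | Drink
-----------------------------------------
  1   | gray | dog | reading | pilot | coffee
  2   | white | hamster | painting | plumber | tea
  3   | orange | parrot | hiking | chef | smoothie
  4   | brown | cat | gardening | nurse | juice
  5   | black | rabbit | cooking | writer | soda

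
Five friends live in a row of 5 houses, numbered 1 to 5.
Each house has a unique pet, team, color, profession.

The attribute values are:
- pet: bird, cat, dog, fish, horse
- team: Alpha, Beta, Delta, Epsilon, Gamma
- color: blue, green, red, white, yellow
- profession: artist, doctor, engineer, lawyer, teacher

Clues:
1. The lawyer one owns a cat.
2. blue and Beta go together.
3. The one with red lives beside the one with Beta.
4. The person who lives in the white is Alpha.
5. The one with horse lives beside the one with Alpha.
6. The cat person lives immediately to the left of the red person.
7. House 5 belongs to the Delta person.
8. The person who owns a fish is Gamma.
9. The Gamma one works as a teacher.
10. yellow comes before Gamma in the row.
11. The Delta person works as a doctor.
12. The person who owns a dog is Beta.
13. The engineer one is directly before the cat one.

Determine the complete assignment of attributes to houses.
Solution:

House | Pet | Team | Color | Profession
---------------------------------------
  1   | horse | Epsilon | yellow | engineer
  2   | cat | Alpha | white | lawyer
  3   | fish | Gamma | red | teacher
  4   | dog | Beta | blue | artist
  5   | bird | Delta | green | doctor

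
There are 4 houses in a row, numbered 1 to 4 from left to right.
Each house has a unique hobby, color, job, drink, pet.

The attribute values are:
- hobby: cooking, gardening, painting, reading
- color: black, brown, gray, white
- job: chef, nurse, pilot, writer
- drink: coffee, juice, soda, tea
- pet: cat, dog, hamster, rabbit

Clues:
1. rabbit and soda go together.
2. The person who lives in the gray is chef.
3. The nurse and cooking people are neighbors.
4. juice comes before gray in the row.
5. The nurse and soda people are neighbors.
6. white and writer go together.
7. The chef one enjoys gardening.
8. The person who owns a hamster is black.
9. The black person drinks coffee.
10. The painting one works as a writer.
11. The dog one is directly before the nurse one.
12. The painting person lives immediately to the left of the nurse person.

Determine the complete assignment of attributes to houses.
Solution:

House | Hobby | Color | Job | Drink | Pet
-----------------------------------------
  1   | painting | white | writer | juice | dog
  2   | reading | black | nurse | coffee | hamster
  3   | cooking | brown | pilot | soda | rabbit
  4   | gardening | gray | chef | tea | cat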